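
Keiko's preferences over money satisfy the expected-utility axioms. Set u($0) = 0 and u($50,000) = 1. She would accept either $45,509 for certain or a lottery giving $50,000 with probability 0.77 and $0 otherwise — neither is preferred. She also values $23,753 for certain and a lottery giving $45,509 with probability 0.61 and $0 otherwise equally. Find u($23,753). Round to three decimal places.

0.470

First, u($45,509) = 0.77·u($50,000) + 0.23·u($0) = 0.77.
Chaining: u($23,753) = 0.61·0.77 + 0.39·0.00 = 0.4697.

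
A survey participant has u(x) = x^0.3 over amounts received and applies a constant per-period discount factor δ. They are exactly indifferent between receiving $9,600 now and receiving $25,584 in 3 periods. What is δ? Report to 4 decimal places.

Equating discounted utilities: u(9600) = δ^3·u(25584) ⇒ δ^3 = u(9600)/u(25584).
Since u(x) = x^0.3, δ^3 = (9600/25584)^0.3 = 0.37523^0.3 = 0.74523.
Taking the cube root: δ = 0.74523^(1/3) ≈ 0.9066.

δ ≈ 0.9066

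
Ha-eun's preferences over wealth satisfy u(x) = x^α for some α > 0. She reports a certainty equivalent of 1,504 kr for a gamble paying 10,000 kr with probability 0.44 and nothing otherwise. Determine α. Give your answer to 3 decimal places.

α ≈ 0.433

Since u(0) = 0, the lottery's EU is 0.44·10000^α.
Setting u(1504) equal to that: 1504^α = 0.44·10000^α ⇒ (1504/10000)^α = 0.44.
α = ln(0.44) / ln(1504/10000) = -0.820981/-1.894457 ≈ 0.433.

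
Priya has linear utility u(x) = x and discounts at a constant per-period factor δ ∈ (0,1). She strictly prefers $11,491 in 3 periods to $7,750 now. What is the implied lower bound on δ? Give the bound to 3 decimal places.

δ > 0.877

The preference means 7750 < δ^3·11491.
Dividing by 11491: δ^3 > 0.67444. Both sides are positive, so the cube root keeps the direction.
δ > 0.67444^(1/3) = 0.877.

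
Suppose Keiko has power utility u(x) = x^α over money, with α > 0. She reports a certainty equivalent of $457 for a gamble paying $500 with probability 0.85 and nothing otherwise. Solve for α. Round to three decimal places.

α ≈ 1.807

EU(lottery) = 0.85·500^α + 0.15·0 = 0.85·500^α.
Setting u(457) equal to that: 457^α = 0.85·500^α ⇒ (457/500)^α = 0.85.
Taking logs: α·ln(457/500) = ln(0.85), so α = -0.162519 / -0.089925 ≈ 1.807.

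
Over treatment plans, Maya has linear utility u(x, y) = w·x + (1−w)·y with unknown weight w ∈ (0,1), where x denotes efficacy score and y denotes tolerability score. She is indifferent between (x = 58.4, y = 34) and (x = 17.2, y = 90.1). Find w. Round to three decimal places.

Indifference: w·58.4 + (1−w)·34 = w·17.2 + (1−w)·90.1.
w·(58.4−17.2) = (1−w)·(90.1−34), i.e. w·41.2 = (1−w)·56.1.
Hence w = 56.1/(41.2+56.1) = 56.1/97.3 = 0.577.

w = 0.577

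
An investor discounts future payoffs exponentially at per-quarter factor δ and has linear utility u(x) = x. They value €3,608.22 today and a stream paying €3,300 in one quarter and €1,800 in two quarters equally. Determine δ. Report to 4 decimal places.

δ ≈ 0.7700

Present value of the stream is 3300·δ + 1800·δ². Indifference gives 3300δ + 1800δ² = 3608.22.
That is, 1800δ² + 3300δ − 3608.22 = 0, a quadratic in δ.
δ = (−3300 + √(3300² + 4·1800·3608.22)) / (2·1800) = (−3300 + √36869184.00) / 3600 ≈ 0.7700.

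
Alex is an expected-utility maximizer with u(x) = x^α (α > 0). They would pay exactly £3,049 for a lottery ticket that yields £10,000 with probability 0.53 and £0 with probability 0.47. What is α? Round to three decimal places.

EU(lottery) = 0.53·10000^α + 0.47·0 = 0.53·10000^α.
Setting u(3049) equal to that: 3049^α = 0.53·10000^α ⇒ (3049/10000)^α = 0.53.
Taking logs: α·ln(3049/10000) = ln(0.53), so α = -0.634878 / -1.187771 ≈ 0.535.

α ≈ 0.535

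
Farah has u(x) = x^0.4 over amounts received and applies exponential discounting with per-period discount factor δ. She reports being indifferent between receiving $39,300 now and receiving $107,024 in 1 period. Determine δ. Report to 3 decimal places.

δ ≈ 0.670

Indifference means u(39300) = δ · u(107024), so δ = u(39300)/u(107024).
With u(x) = x^0.4: δ = 39300^0.4/107024^0.4 = (39300/107024)^0.4 = 0.66983.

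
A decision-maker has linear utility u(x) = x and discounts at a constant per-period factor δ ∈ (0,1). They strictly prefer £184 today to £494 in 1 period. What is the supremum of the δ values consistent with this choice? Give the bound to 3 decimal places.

δ < 0.372

Under u(x) = x this choice says 184 > δ·494.
So δ < 184/494 = 0.37247.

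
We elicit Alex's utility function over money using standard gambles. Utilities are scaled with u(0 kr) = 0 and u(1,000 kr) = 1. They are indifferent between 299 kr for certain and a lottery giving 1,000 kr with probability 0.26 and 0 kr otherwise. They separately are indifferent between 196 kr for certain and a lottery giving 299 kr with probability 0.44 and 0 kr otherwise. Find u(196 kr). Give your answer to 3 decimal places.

First, u(299 kr) = 0.26·u(1,000 kr) + 0.74·u(0 kr) = 0.26.
The second indifference gives u(196 kr) = 0.44·u(299 kr) + 0.56·u(0 kr) = 0.44·0.26 + 0.56·0.00 = 0.1144.

0.114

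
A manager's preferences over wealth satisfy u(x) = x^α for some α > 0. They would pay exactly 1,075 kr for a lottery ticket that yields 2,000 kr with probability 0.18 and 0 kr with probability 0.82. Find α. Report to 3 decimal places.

EU(lottery) = 0.18·2000^α + 0.82·0 = 0.18·2000^α.
Equating: 1075^α = 0.18·2000^α, i.e. 0.5375^α = 0.18.
Taking logs: α·ln(1075/2000) = ln(0.18), so α = -1.714798 / -0.620827 ≈ 2.762.

α ≈ 2.762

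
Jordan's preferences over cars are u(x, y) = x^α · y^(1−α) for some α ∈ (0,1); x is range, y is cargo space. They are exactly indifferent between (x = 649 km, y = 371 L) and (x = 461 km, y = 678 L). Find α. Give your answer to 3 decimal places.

α ≈ 0.638

The Cobb–Douglas utilities coincide, so 649^α·371^(1−α) = 461^α·678^(1−α).
Taking logs: α·ln 649 + (1−α)·ln 371 = α·ln 461 + (1−α)·ln 678, i.e. α·0.342035 = (1−α)·0.602945.
With A = 0.342035 and B = 0.602945: α·A = (1−α)·B, so α = B/(A+B) = 0.602945/0.944980 ≈ 0.638.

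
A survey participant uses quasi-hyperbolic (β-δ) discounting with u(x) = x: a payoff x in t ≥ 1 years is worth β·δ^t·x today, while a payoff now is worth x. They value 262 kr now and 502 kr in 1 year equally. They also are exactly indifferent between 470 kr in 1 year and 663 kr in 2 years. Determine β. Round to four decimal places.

The second indifference involves only future payoffs, so β cancels: β·δ^1·470 = β·δ^2·663, giving δ = 470/663 = 0.70890.
The first indifference: 262 = β·δ·502, so β = 262/(δ·502) = 262/(0.70890·502) ≈ 0.7362.

β ≈ 0.7362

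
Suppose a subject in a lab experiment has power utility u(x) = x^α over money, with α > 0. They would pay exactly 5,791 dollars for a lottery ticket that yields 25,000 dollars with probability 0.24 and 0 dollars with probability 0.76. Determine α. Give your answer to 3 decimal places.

The lottery's expected utility is 0.24·u(25000) + 0.76·u(0) = 0.24·25000^α (since u(0) = 0 for α > 0).
Equating: 5791^α = 0.24·25000^α, i.e. 0.2316^α = 0.24.
α = ln(0.24) / ln(5791/25000) = -1.427116/-1.462571 ≈ 0.976.

α ≈ 0.976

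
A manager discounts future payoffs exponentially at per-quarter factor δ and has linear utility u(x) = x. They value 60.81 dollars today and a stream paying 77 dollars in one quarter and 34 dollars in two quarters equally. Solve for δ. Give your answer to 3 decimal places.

Equating present values: 60.81 = 77δ + 34δ².
That is, 34δ² + 77δ − 60.81 = 0, a quadratic in δ.
The positive root is δ = [−77 + √(77² + 4·34·60.81)] / (2·34) = (−77 + 119.160)/68 ≈ 0.620.

δ ≈ 0.620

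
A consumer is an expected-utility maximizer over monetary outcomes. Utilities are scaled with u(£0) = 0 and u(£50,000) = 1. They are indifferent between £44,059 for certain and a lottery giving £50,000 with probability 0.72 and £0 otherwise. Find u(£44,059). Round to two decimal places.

0.72

The indifference gives u(£44,059) = 0.72·u(£50,000) + 0.28·u(£0) = 0.72·1 + 0.28·0 = 0.72.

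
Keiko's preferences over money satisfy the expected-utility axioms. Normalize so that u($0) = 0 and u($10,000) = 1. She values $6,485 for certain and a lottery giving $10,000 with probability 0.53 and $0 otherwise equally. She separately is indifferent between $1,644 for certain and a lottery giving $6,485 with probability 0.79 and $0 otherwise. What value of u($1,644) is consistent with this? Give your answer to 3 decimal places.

The first gamble pins u($6,485): it must equal 0.53·1 + 0.47·0 = 0.53.
Then u($1,644) = 0.79·u($6,485) + 0.21·u($0) = 0.79·0.53 + 0.21·0.00 = 0.4187.

0.419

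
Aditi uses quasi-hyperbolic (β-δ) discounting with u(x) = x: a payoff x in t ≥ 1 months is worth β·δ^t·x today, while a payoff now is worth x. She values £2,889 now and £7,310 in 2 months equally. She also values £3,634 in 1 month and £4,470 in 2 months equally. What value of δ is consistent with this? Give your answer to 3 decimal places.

δ ≈ 0.813

From the later pair, β·δ^1·3634 = β·δ^2·4470; dividing through, δ = 3634/4470 = 0.81298.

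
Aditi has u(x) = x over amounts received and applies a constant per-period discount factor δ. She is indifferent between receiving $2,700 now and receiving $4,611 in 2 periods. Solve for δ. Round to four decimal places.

Equating discounted utilities: u(2700) = δ^2·u(4611) ⇒ δ^2 = u(2700)/u(4611).
With u(x) = x: δ^2 = 2700/4611 = 0.58556.
Hence δ = (0.58556)^(1/2) = 0.765216.

δ ≈ 0.7652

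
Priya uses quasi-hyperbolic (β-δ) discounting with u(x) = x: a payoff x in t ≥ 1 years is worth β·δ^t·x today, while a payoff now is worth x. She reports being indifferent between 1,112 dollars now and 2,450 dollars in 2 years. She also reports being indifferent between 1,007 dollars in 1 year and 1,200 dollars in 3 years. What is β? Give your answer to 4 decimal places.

β ≈ 0.5409

The second indifference involves only future payoffs, so β cancels: β·δ^1·1007 = β·δ^3·1200, giving δ^2 = 1007/1200 = 0.83917, so δ = 0.91606.
Now use the now-vs-future pair: 1112 = β·δ^2·2450 gives β = 1112/(0.83917·2450) ≈ 0.5409.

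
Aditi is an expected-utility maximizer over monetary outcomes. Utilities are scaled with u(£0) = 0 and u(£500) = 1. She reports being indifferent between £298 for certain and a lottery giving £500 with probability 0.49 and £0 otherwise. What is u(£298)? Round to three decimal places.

0.490

By the standard-gamble method, u(£298) is just the indifference probability on the best outcome: 0.49.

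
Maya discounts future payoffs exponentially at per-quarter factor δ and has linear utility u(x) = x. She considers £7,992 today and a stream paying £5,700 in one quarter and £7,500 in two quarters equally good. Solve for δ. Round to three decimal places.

δ ≈ 0.720

Equating present values: 7992 = 5700δ + 7500δ².
So 7500δ² + 5700δ − 7992 = 0.
δ = (−5700 + √(5700² + 4·7500·7992)) / (2·7500) = (−5700 + √272250000.00) / 15000 ≈ 0.720.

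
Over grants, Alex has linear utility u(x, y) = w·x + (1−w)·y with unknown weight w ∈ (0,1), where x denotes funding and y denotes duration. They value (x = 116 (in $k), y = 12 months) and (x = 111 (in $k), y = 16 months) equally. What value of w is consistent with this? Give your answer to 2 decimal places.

Indifference: w·116 + (1−w)·12 = w·111 + (1−w)·16.
w·(116−111) = (1−w)·(16−12), i.e. w·5 = (1−w)·4.
The marginal rate of substitution is 4/5, so w = 4/(5+4) = 0.44.

w = 0.44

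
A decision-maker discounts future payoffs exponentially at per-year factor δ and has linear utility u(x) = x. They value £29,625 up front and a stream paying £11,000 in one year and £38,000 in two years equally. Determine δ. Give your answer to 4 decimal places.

Present value of the stream is 11000·δ + 38000·δ². Indifference gives 11000δ + 38000δ² = 29625.
So 38000δ² + 11000δ − 29625 = 0.
The positive root is δ = [−11000 + √(11000² + 4·38000·29625)] / (2·38000) = (−11000 + 68000.000)/76000 ≈ 0.7500.

δ ≈ 0.7500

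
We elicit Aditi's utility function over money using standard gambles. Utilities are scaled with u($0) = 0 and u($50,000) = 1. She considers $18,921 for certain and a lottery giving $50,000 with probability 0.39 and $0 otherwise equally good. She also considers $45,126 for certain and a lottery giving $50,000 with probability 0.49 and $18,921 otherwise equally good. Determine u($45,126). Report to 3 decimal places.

The first gamble pins u($18,921): it must equal 0.39·1 + 0.61·0 = 0.39.
The second indifference gives u($45,126) = 0.49·u($50,000) + 0.51·u($18,921) = 0.49·1.00 + 0.51·0.39 = 0.6889.

0.689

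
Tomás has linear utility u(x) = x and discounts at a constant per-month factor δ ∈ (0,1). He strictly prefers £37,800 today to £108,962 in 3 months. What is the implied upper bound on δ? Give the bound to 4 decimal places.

δ < 0.7026

Comparing present values: 37800 > δ^3·108962.
Hence δ^3 < 37800/108962 = 0.34691, and x ↦ x^(1/3) is increasing on (0,∞).
δ < 0.34691^(1/3) = 0.7026.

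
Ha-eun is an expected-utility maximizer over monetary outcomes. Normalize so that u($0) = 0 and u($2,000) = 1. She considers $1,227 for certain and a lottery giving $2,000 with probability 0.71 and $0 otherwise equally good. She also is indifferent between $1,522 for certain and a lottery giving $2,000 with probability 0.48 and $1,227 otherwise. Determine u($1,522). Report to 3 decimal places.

0.849

From the first indifference, u($1,227) = 0.71·u($2,000) + 0.29·u($0) = 0.71·1 + 0.29·0 = 0.71.
Then u($1,522) = 0.48·u($2,000) + 0.52·u($1,227) = 0.48·1.00 + 0.52·0.71 = 0.8492.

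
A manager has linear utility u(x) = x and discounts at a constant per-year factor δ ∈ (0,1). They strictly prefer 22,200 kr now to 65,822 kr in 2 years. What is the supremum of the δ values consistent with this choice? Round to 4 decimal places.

δ < 0.5808

Comparing present values: 22200 > δ^2·65822.
Hence δ^2 < 22200/65822 = 0.33727, and x ↦ x^(1/2) is increasing on (0,∞).
δ < (22200/65822)^(1/2) ≈ 0.5808.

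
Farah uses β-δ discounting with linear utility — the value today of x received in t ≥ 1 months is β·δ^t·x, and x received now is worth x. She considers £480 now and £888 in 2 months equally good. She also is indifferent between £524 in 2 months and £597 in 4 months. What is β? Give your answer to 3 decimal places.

The second indifference involves only future payoffs, so β cancels: β·δ^2·524 = β·δ^4·597, giving δ^2 = 524/597 = 0.87772, so δ = 0.93687.
The first indifference: 480 = β·δ^2·888, so β = 480/(δ^2·888) = 480/(0.87772·888) ≈ 0.616.

β ≈ 0.616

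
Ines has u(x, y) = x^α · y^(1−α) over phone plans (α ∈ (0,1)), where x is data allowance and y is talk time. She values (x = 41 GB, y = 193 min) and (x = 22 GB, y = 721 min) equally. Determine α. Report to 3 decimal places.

α ≈ 0.679

The Cobb–Douglas utilities coincide, so 41^α·193^(1−α) = 22^α·721^(1−α).
Rearrange to (41/22)^α = (721/193)^(1−α) and take logs: α·0.622530 = (1−α)·1.317949.
So α/(1−α) = (1.317949)/(0.622530) = 2.117085, and α = 2.117085/3.117085 ≈ 0.679.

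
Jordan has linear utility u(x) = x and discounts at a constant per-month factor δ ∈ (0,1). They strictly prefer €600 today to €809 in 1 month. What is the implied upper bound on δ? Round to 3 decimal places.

δ < 0.742

Under u(x) = x this choice says 600 > δ·809.
Dividing through by 809 gives δ < 0.74166.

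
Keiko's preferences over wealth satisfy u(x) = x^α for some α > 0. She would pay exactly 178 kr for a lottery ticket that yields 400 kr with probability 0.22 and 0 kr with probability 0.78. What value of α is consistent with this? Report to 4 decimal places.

Since u(0) = 0, the lottery's EU is 0.22·400^α.
Indifference: 178^α = 0.22·400^α, so (178/400)^α = 0.22.
α = ln(0.22) / ln(178/400) = -1.5141277/-0.8096810 ≈ 1.8700.

α ≈ 1.8700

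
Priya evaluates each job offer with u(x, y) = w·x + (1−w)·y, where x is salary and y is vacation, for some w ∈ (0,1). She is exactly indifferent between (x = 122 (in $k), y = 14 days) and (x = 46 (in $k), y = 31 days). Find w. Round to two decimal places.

Equating utilities: w·122 + (1−w)·14 = w·46 + (1−w)·31.
Collecting terms: w·76 = (1−w)·17.
Hence w = 17/(76+17) = 17/93 = 0.18.

w = 0.18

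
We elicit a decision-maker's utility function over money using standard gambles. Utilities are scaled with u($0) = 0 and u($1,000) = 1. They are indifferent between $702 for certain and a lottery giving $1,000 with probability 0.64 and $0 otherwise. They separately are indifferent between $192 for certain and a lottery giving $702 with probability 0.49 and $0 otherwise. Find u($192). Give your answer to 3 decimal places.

0.314

First, u($702) = 0.64·u($1,000) + 0.36·u($0) = 0.64.
Then u($192) = 0.49·u($702) + 0.51·u($0) = 0.49·0.64 + 0.51·0.00 = 0.3136.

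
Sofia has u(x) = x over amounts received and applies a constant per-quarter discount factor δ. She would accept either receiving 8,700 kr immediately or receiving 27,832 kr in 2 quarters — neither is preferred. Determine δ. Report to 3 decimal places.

δ ≈ 0.559

Equating discounted utilities: u(8700) = δ^2·u(27832) ⇒ δ^2 = u(8700)/u(27832).
With u(x) = x: δ^2 = 8700/27832 = 0.31259.
Taking the square root: δ = 0.31259^(1/2) ≈ 0.559.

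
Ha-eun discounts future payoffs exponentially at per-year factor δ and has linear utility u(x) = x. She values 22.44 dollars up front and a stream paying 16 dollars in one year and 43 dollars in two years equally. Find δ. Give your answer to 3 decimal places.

Equating present values: 22.44 = 16δ + 43δ².
That is, 43δ² + 16δ − 22.44 = 0, a quadratic in δ.
δ = (−16 + √(16² + 4·43·22.44)) / (2·43) = (−16 + √4115.68) / 86 ≈ 0.560.

δ ≈ 0.560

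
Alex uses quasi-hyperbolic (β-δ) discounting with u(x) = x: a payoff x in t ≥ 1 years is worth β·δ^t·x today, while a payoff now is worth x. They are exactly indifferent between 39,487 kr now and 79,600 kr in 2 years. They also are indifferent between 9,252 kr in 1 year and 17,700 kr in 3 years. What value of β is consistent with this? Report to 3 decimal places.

The second indifference involves only future payoffs, so β cancels: β·δ^1·9252 = β·δ^3·17700, giving δ^2 = 9252/17700 = 0.52271, so δ = 0.72299.
Now use the now-vs-future pair: 39487 = β·δ^2·79600 gives β = 39487/(0.52271·79600) ≈ 0.949.

β ≈ 0.949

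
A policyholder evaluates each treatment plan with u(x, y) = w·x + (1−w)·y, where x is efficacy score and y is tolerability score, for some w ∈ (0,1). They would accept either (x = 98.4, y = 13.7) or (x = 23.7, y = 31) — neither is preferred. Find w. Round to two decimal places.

w = 0.19

Indifference: w·98.4 + (1−w)·13.7 = w·23.7 + (1−w)·31.
Collecting terms: w·74.7 = (1−w)·17.3.
The marginal rate of substitution is 17.3/74.7, so w = 17.3/(74.7+17.3) = 0.19.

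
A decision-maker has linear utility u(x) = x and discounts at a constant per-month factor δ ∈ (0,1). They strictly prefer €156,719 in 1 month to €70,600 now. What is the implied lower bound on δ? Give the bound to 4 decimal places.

δ > 0.4505

Comparing present values: 70600 < δ·156719.
So δ > 70600/156719 = 0.45049.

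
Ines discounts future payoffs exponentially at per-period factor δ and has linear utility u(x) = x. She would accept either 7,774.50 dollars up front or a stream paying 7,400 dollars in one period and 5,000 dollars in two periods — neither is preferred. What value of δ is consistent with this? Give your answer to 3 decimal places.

The stream is worth 7400δ + 5000δ² today, so 7400δ + 5000δ² = 7774.50.
So 5000δ² + 7400δ − 7774.50 = 0.
δ = (−7400 + √(7400² + 4·5000·7774.50)) / (2·5000) = (−7400 + √210250000.00) / 10000 ≈ 0.710.

δ ≈ 0.710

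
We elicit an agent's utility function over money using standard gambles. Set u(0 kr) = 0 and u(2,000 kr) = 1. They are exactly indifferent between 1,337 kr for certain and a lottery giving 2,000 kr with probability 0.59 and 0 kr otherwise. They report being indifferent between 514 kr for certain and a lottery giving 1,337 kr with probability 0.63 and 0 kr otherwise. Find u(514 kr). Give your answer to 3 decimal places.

0.372

From the first indifference, u(1,337 kr) = 0.59·u(2,000 kr) + 0.41·u(0 kr) = 0.59·1 + 0.41·0 = 0.59.
Then u(514 kr) = 0.63·u(1,337 kr) + 0.37·u(0 kr) = 0.63·0.59 + 0.37·0.00 = 0.3717.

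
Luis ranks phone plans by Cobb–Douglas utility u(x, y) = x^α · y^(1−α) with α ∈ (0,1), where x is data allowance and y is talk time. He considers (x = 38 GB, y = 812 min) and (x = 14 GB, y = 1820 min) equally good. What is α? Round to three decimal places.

α ≈ 0.447

The Cobb–Douglas utilities coincide, so 38^α·812^(1−α) = 14^α·1820^(1−α).
Taking logs: α·ln 38 + (1−α)·ln 812 = α·ln 14 + (1−α)·ln 1820, i.e. α·0.998529 = (1−α)·0.807091.
With A = 0.998529 and B = 0.807091: α·A = (1−α)·B, so α = B/(A+B) = 0.807091/1.805620 ≈ 0.447.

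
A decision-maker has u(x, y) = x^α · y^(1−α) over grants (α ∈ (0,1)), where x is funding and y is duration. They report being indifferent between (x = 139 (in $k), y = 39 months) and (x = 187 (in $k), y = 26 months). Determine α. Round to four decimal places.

Set the two utilities equal: 139^α·39^(1−α) = 187^α·26^(1−α).
Rearrange to (139/187)^α = (26/39)^(1−α) and take logs: α·-0.2966347 = (1−α)·-0.4054651.
With A = -0.2966347 and B = -0.4054651: α·A = (1−α)·B, so α = B/(A+B) = -0.4054651/-0.7020998 ≈ 0.5775.

α ≈ 0.5775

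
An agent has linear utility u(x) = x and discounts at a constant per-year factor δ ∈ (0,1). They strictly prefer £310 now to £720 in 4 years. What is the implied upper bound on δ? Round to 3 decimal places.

Under u(x) = x this choice says 310 > δ^4·720.
Hence δ^4 < 310/720 = 0.43056, and x ↦ x^(1/4) is increasing on (0,∞).
δ < (310/720)^(1/4) ≈ 0.810.

δ < 0.810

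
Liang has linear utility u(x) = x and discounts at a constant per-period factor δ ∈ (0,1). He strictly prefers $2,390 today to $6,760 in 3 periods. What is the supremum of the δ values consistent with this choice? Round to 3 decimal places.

Under u(x) = x this choice says 2390 > δ^3·6760.
So δ^3 < 2390/6760 = 0.35355; taking the cube root of both positive sides preserves the inequality.
δ < (2390/6760)^(1/3) ≈ 0.707.

δ < 0.707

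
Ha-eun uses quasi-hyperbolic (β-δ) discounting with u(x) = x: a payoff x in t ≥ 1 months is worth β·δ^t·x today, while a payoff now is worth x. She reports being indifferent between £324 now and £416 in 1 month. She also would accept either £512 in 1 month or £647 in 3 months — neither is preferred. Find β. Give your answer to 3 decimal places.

β ≈ 0.876

Both payoffs in the second observation are in the future, so β drops out: δ^1·512 = δ^3·647 ⇒ δ^2 = 512/647 = 0.79134, so δ = 0.88958.
Substituting δ into 324 = β·δ·416: β = 324/(370.063) ≈ 0.876.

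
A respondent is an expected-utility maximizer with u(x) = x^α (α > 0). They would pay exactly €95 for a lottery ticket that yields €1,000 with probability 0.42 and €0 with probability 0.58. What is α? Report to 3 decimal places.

α ≈ 0.369

Since u(0) = 0, the lottery's EU is 0.42·1000^α.
Indifference: 95^α = 0.42·1000^α, so (95/1000)^α = 0.42.
Taking logs: α·ln(95/1000) = ln(0.42), so α = -0.867501 / -2.353878 ≈ 0.369.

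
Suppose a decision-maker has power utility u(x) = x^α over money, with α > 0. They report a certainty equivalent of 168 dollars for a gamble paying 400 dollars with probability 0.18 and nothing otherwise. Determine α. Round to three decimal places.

α ≈ 1.977

The lottery's expected utility is 0.18·u(400) + 0.82·u(0) = 0.18·400^α (since u(0) = 0 for α > 0).
Indifference: 168^α = 0.18·400^α, so (168/400)^α = 0.18.
Taking logs: α·ln(168/400) = ln(0.18), so α = -1.714798 / -0.867501 ≈ 1.977.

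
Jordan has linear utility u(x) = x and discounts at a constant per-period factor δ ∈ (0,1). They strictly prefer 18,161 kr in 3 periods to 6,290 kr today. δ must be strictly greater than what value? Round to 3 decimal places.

Under u(x) = x this choice says 6290 < δ^3·18161.
Hence δ^3 > 6290/18161 = 0.34635, and x ↦ x^(1/3) is increasing on (0,∞).
δ > (6290/18161)^(1/3) ≈ 0.702.

δ > 0.702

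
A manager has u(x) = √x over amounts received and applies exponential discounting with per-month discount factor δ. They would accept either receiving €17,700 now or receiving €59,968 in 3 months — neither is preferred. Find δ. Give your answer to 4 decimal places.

δ ≈ 0.8160

Indifference means u(17700) = δ^3 · u(59968), so δ^3 = u(17700)/u(59968).
Since u(x) = √x, δ^3 = √(17700/59968) = 0.54328.
Hence δ = (0.54328)^(1/3) = 0.815973.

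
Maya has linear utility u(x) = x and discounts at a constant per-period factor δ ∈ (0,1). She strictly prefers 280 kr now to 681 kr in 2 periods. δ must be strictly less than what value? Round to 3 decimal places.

Comparing present values: 280 > δ^2·681.
So δ^2 < 280/681 = 0.41116; taking the square root of both positive sides preserves the inequality.
δ < 0.41116^(1/2) = 0.641.

δ < 0.641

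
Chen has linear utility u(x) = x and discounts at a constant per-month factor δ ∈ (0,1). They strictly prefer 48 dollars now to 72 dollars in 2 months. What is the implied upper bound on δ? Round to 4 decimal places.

δ < 0.8165

The preference means 48 > δ^2·72.
Hence δ^2 < 48/72 = 0.66667, and x ↦ x^(1/2) is increasing on (0,∞).
δ < (48/72)^(1/2) ≈ 0.8165.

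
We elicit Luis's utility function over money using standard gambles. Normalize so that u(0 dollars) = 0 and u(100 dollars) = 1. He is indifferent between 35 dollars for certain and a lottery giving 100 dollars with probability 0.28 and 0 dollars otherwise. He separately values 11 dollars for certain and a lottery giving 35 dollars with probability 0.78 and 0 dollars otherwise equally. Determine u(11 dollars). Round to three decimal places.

The first gamble pins u(35 dollars): it must equal 0.28·1 + 0.72·0 = 0.28.
The second indifference gives u(11 dollars) = 0.78·u(35 dollars) + 0.22·u(0 dollars) = 0.78·0.28 + 0.22·0.00 = 0.2184.

0.218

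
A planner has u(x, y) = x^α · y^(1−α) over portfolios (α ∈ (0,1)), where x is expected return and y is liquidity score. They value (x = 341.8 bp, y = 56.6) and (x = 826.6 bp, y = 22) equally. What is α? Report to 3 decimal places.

Set the two utilities equal: 341.8^α·56.6^(1−α) = 826.6^α·22^(1−α).
(341.8/826.6)^α = (22/56.6)^(1−α); take logs: α·ln(341.8/826.6) = (1−α)·ln(22/56.6), i.e. α·-0.883095 = (1−α)·-0.944967.
So α/(1−α) = (-0.944967)/(-0.883095) = 1.070063, and α = 1.070063/2.070063 ≈ 0.517.

α ≈ 0.517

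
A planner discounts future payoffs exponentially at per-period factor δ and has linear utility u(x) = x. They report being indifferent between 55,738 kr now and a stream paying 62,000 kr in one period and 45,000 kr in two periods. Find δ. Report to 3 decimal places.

δ ≈ 0.620

The stream is worth 62000δ + 45000δ² today, so 62000δ + 45000δ² = 55738.
Rearranged: 45000δ² + 62000δ − 55738 = 0.
The positive root is δ = [−62000 + √(62000² + 4·45000·55738)] / (2·45000) = (−62000 + 117800.000)/90000 ≈ 0.620.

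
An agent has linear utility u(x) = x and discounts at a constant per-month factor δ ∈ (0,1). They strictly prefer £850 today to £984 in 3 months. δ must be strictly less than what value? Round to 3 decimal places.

δ < 0.952

The preference means 850 > δ^3·984.
Hence δ^3 < 850/984 = 0.86382, and x ↦ x^(1/3) is increasing on (0,∞).
δ < (850/984)^(1/3) ≈ 0.952.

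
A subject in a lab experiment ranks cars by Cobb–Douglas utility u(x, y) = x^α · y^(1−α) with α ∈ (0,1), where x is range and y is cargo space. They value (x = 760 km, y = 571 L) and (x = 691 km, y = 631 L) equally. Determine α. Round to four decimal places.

α ≈ 0.5121

Set the two utilities equal: 760^α·571^(1−α) = 691^α·631^(1−α).
(760/691)^α = (631/571)^(1−α); take logs: α·ln(760/691) = (1−α)·ln(631/571), i.e. α·0.0951786 = (1−α)·0.0999167.
So α/(1−α) = (0.0999167)/(0.0951786) = 1.0497811, and α = 1.0497811/2.0497811 ≈ 0.5121.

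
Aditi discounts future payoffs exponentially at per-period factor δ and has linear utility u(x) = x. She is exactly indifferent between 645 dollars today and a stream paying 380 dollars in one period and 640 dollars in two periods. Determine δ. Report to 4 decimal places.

δ ≈ 0.7500

Present value of the stream is 380·δ + 640·δ². Indifference gives 380δ + 640δ² = 645.
That is, 640δ² + 380δ − 645 = 0, a quadratic in δ.
δ = (−380 + √(380² + 4·640·645)) / (2·640) = (−380 + √1795600.00) / 1280 ≈ 0.7500.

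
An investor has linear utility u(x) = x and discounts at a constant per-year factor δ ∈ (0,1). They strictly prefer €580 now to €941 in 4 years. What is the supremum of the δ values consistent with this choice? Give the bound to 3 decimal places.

δ < 0.886

The preference means 580 > δ^4·941.
Hence δ^4 < 580/941 = 0.61637, and x ↦ x^(1/4) is increasing on (0,∞).
δ < (580/941)^(1/4) ≈ 0.886.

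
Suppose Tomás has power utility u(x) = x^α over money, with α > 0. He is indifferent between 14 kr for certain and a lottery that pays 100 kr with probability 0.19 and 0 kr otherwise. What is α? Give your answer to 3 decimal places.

α ≈ 0.845

Since u(0) = 0, the lottery's EU is 0.19·100^α.
Equating: 14^α = 0.19·100^α, i.e. 0.1400^α = 0.19.
Take logs: α = ln 0.19 / ln(14/100) ≈ 0.84468.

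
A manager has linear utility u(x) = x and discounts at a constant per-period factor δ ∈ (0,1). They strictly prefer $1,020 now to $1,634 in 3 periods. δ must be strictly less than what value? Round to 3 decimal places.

Comparing present values: 1020 > δ^3·1634.
Dividing by 1634: δ^3 < 0.62424. Both sides are positive, so the cube root keeps the direction.
δ < 0.62424^(1/3) = 0.855.

δ < 0.855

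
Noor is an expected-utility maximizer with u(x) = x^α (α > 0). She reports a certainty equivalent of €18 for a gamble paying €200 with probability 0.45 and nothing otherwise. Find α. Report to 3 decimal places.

Since u(0) = 0, the lottery's EU is 0.45·200^α.
Indifference: 18^α = 0.45·200^α, so (18/200)^α = 0.45.
Taking logs: α·ln(18/200) = ln(0.45), so α = -0.798508 / -2.407946 ≈ 0.332.

α ≈ 0.332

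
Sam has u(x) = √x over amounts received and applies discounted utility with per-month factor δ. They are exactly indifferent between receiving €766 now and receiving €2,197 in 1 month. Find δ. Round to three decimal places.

The payoff in 1 month is discounted by δ, so u(766) = δ·u(2197) and δ = u(766)/u(2197).
With u(x) = √x: δ = √766/√2197 = √(766/2197) = 0.59047.

δ ≈ 0.590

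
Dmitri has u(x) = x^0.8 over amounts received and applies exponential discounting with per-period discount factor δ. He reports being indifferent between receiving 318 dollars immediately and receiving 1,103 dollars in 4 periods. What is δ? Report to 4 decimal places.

Indifference means u(318) = δ^4 · u(1103), so δ^4 = u(318)/u(1103).
With u(x) = x^0.8: δ^4 = 318^0.8/1103^0.8 = (318/1103)^0.8 = 0.36973.
Hence δ = (0.36973)^(1/4) = 0.779777.

δ ≈ 0.7798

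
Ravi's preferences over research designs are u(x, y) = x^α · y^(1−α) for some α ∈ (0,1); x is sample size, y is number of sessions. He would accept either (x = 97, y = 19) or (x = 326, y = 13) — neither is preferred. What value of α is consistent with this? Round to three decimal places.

α ≈ 0.238

The Cobb–Douglas utilities coincide, so 97^α·19^(1−α) = 326^α·13^(1−α).
(97/326)^α = (13/19)^(1−α); take logs: α·ln(97/326) = (1−α)·ln(13/19), i.e. α·-1.212186 = (1−α)·-0.379490.
Thus α·(-1.591676) = -0.379490, so α = -0.379490/-1.591676 ≈ 0.238.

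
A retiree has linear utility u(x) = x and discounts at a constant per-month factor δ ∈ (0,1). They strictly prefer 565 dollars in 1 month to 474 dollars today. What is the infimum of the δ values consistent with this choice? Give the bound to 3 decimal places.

δ > 0.839

The preference means 474 < δ·565.
So δ > 474/565 = 0.83894.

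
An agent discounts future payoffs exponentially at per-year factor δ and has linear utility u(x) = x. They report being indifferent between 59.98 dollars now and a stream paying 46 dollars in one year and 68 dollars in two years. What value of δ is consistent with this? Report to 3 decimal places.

The stream is worth 46δ + 68δ² today, so 46δ + 68δ² = 59.98.
That is, 68δ² + 46δ − 59.98 = 0, a quadratic in δ.
By the quadratic formula (taking the positive root), δ = (−46 + √18430.56) / 136 ≈ 0.660.

δ ≈ 0.660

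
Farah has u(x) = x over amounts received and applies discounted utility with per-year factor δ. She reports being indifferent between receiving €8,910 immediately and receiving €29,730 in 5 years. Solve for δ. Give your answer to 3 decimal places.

The payoff in 5 years is discounted by δ^5, so u(8910) = δ^5·u(29730) and δ^5 = u(8910)/u(29730).
With u(x) = x: δ^5 = 8910/29730 = 0.29970.
So δ = 0.29970^(1/5) ≈ 0.786.

δ ≈ 0.786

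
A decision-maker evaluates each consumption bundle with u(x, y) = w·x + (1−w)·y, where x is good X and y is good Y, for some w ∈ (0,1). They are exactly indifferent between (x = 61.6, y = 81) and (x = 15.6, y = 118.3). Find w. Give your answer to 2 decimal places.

Indifference: w·61.6 + (1−w)·81 = w·15.6 + (1−w)·118.3.
w·(61.6−15.6) = (1−w)·(118.3−81), i.e. w·46 = (1−w)·37.3.
So w/(1−w) = 37.3/46 = 0.8109, giving w = 37.3/(46+37.3) = 0.45.

w = 0.45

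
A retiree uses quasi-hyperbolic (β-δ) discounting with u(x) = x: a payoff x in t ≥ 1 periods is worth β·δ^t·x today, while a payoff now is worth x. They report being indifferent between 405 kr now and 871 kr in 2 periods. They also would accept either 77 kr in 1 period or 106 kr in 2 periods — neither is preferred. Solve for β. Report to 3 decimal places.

From the later pair, β·δ^1·77 = β·δ^2·106; dividing through, δ = 77/106 = 0.72642.
Now use the now-vs-future pair: 405 = β·δ^2·871 gives β = 405/(0.52768·871) ≈ 0.881.

β ≈ 0.881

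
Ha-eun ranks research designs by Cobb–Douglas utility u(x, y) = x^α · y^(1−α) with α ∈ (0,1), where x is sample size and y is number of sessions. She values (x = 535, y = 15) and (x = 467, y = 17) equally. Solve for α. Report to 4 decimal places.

α ≈ 0.4794

Set the two utilities equal: 535^α·15^(1−α) = 467^α·17^(1−α).
Rearrange to (535/467)^α = (17/15)^(1−α) and take logs: α·0.1359375 = (1−α)·0.1251631.
So α/(1−α) = (0.1251631)/(0.1359375) = 0.9207400, and α = 0.9207400/1.9207400 ≈ 0.4794.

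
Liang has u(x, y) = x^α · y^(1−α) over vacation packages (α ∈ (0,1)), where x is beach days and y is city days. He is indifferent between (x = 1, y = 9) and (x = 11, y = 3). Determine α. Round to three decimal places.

Set the two utilities equal: 1^α·9^(1−α) = 11^α·3^(1−α).
Rearrange to (1/11)^α = (3/9)^(1−α) and take logs: α·-2.397895 = (1−α)·-1.098612.
So α/(1−α) = (-1.098612)/(-2.397895) = 0.458157, and α = 0.458157/1.458157 ≈ 0.314.

α ≈ 0.314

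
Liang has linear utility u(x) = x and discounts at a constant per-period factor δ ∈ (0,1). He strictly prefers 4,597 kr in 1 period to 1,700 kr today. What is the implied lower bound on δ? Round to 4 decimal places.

δ > 0.3698

The preference means 1700 < δ·4597.
Dividing through by 4597 gives δ > 0.36981.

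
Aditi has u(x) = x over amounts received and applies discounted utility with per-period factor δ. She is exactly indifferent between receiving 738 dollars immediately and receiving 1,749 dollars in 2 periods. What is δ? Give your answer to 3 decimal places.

Equating discounted utilities: u(738) = δ^2·u(1749) ⇒ δ^2 = u(738)/u(1749).
With u(x) = x: δ^2 = 738/1749 = 0.42196.
Hence δ = (0.42196)^(1/2) = 0.64958.

δ ≈ 0.650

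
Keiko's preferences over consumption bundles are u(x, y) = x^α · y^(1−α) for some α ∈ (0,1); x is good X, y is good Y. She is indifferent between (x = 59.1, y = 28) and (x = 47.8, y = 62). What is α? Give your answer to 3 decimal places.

α ≈ 0.789

Set the two utilities equal: 59.1^α·28^(1−α) = 47.8^α·62^(1−α).
(59.1/47.8)^α = (62/28)^(1−α); take logs: α·ln(59.1/47.8) = (1−α)·ln(62/28), i.e. α·0.212205 = (1−α)·0.794930.
So α/(1−α) = (0.794930)/(0.212205) = 3.746047, and α = 3.746047/4.746047 ≈ 0.789.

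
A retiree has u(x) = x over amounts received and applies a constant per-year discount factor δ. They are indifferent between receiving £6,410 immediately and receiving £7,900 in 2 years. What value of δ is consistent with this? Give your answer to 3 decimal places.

δ ≈ 0.901

Equating discounted utilities: u(6410) = δ^2·u(7900) ⇒ δ^2 = u(6410)/u(7900).
With u(x) = x: δ^2 = 6410/7900 = 0.81139.
Hence δ = (0.81139)^(1/2) = 0.90077.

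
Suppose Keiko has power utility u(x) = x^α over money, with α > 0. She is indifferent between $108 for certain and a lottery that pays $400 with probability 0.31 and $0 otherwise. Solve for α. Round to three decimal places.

α ≈ 0.894

EU(lottery) = 0.31·400^α + 0.69·0 = 0.31·400^α.
Equating: 108^α = 0.31·400^α, i.e. 0.2700^α = 0.31.
Take logs: α = ln 0.31 / ln(108/400) ≈ 0.89449.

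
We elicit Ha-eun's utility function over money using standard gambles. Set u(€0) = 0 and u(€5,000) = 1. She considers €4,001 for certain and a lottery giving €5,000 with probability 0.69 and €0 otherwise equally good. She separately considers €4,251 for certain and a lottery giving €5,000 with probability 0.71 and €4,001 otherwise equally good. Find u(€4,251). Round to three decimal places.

0.910

First, u(€4,001) = 0.69·u(€5,000) + 0.31·u(€0) = 0.69.
Chaining: u(€4,251) = 0.71·1.00 + 0.29·0.69 = 0.9101.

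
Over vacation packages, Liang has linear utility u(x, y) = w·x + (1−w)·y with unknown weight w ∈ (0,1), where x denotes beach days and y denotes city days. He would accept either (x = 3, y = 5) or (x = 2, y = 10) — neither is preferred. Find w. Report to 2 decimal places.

w = 0.83

u(3,5) = u(2,10) means w·3 + (1−w)·5 = w·2 + (1−w)·10.
Collecting terms: w·1 = (1−w)·5.
Hence w = 5/(1+5) = 5/6 = 0.83.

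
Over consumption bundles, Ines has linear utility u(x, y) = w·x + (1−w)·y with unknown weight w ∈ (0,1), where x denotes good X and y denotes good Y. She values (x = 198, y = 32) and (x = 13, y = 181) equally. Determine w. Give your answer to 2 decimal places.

w = 0.45

Equating utilities: w·198 + (1−w)·32 = w·13 + (1−w)·181.
Collecting terms: w·185 = (1−w)·149.
So w/(1−w) = 149/185 = 0.8054, giving w = 149/(185+149) = 0.45.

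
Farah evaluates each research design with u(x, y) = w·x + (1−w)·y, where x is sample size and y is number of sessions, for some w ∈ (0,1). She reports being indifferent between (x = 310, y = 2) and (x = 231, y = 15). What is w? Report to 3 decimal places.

w = 0.141

u(310,2) = u(231,15) means w·310 + (1−w)·2 = w·231 + (1−w)·15.
Collecting terms: w·79 = (1−w)·13.
The marginal rate of substitution is 13/79, so w = 13/(79+13) = 0.141.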